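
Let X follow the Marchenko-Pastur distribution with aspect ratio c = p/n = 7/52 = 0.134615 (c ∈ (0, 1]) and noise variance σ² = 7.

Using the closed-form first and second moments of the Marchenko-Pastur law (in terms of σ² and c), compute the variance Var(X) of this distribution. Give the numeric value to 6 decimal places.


Recall the MP moments m_1 = E[X] = σ² and m_2 = E[X²] = σ⁴ (1 + c).
m_1 = E[X] = σ² = 7, so m_1² = 49.
m_2 = E[X²] = σ⁴ (1 + c) = 49 · (1 + 0.134615) = 49 · 1.134615 = 55.596154.
(Note m_2 − m_1² simplifies to c · σ⁴ = 0.134615 · 49.)

Var(X) = m_2 − m_1² = 55.596154 − 49 = 6.596154.


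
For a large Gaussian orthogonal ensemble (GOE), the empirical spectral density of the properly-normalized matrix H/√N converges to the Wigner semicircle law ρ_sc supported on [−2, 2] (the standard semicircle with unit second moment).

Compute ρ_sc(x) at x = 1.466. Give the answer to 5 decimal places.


ρ_sc(x) = (1/(2π)) √(4 − x²). With x = 1.466:
  4 − x² = 4 − (1.466)² = 4 − 2.149156 = 1.850844.
  √(4 − x²) = 1.360457.
  1/(2π) = 0.159155.
  ρ_sc(1.466) = 0.159155 · 1.360457 = 0.216524.

Rounded to 5 decimal places: ρ_sc(1.466) ≈ 0.21652.


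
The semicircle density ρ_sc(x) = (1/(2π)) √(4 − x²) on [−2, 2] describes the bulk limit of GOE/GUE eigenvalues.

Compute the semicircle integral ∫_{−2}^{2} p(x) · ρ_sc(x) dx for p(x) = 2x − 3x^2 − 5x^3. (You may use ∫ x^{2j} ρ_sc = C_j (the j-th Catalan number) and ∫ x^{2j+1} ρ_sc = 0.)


Write p(x) = Σ a_i x^i, split into monomials and integrate each against ρ_sc separately.
Using ∫ x^{2j} ρ_sc = C_j = (1/(j+1)) C(2j, j) (Catalan numbers) and ∫ x^{2j+1} ρ_sc = 0 (odd monomials vanish by symmetry):
  i = 1 (odd): ∫ x^1 ρ_sc = 0 (vanishes)
  i = 2 (even): a_2 · C_{1} = -3 · 1 = -3
  i = 3 (odd): ∫ x^3 ρ_sc = 0 (vanishes)

Summing the contributions: ∫_{−2}^{2} p(x) ρ_sc(x) dx = -3.


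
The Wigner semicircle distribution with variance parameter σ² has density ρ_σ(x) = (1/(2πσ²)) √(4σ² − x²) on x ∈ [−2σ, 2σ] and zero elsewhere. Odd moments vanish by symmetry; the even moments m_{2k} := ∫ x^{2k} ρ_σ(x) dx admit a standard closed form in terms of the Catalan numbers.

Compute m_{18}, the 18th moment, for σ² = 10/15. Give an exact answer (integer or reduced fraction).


By the scaled semicircle moment identity, m_{2k} = σ^{2k} · C_k with k = 9.
C_9 = (1/(k+1)) · C(2k, k) = (1/10) · C(18, 9) = (1/10) · 48620 = 4862.
σ^{2k} = (σ²)^k = (10/15)^9 = 512/19683.

Therefore m_{18} = σ^{18} · C_9 = (512/19683) · 4862 = 2489344/19683.


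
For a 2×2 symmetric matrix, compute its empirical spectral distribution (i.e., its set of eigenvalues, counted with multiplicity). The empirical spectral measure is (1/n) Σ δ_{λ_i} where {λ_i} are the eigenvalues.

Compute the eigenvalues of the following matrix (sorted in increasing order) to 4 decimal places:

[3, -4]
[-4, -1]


Since M is real symmetric, both eigenvalues are real; they are the roots of det(λI − M) = λ² − (tr M) λ + det M.
tr M = 3 + (-1) = 2.
det M = 3·(-1) − (-4)² = -3 − 16 = -19.
Characteristic polynomial: λ² − 2λ − 19 = 0.
Discriminant Δ = (tr M)² − 4·det M = 4 − (-76) = 80; √Δ = 8.944272.
λ = (tr M ± √Δ)/2 = (2 ± 8.944272)/2, giving (tr M − √Δ)/2 = -3.4721 and (tr M + √Δ)/2 = 5.4721.

Eigenvalues sorted in increasing order: [-3.4721, 5.4721].


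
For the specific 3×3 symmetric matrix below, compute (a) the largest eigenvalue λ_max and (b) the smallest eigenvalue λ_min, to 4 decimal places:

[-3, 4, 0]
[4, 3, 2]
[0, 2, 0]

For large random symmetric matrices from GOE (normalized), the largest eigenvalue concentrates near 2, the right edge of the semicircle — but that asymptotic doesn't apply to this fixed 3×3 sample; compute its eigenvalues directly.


Since M is real symmetric, all three eigenvalues are real; they are the roots of det(λI − M) = λ³ − (tr M) λ² + s λ − det M, where s is the sum of the principal 2×2 minors.
tr M = -3 + 3 + 0 = 0.
s = ((-3)·3 − 4²) + ((-3)·0 − 0²) + (3·0 − 2²) = -25 + 0 + (-4) = -29.
det M (expand along row 1) = (-3)·(-4) − 4·0 + 0·8 = 12.
Characteristic polynomial: λ³ − 29λ − 12 = 0.
Substitute λ = y + (tr M)/3 = y + 0.000000 to remove the quadratic term: y³ + p·y + q = 0 with p = s − (tr M)²/3 = -29.000000 and q = −2(tr M)³/27 + (tr M)·s/3 − det M = -12.000000.
Three real roots ⇒ use the trigonometric (Viète) form: r = 2√(−p/3) = 6.218253, φ = arccos(3q/(p·r)) = arccos(0.199635) = 1.369811 rad.
y_k = r·cos(φ/3 − 2πk/3) for k = 0, 1, 2 gives y = 5.581224, -0.416281, -5.164944.
λ_k = y_k + 0.000000 gives λ = 5.5812, -0.4163, -5.1649 (check: the sum is 0.0000 = tr M).

Hence λ_max = 5.5812 and λ_min = -5.1649.


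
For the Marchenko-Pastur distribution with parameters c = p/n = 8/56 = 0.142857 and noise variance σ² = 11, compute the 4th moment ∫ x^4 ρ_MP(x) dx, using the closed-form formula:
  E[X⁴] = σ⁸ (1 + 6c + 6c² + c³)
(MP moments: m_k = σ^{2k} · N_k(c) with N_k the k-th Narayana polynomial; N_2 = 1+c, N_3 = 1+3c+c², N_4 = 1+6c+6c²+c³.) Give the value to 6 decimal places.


E[X⁴] = σ⁸ (1 + 6c + 6c² + c³) (fourth MP moment). With σ² = 11 (so σ⁸ = 14641) and c = 8/56 = 0.142857: E[X⁴] = 14641 · (1 + 6·0.142857 + 6·(0.142857)² + (0.142857)³) = 14641 · 1.982507.

So E[X^4] = 29025.889213.


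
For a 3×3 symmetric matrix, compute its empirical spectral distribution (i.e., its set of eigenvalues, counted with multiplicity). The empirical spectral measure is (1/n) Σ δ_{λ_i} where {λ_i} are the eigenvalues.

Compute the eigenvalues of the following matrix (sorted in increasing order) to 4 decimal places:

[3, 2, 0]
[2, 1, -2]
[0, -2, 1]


Since M is real symmetric, all three eigenvalues are real; they are the roots of det(λI − M) = λ³ − (tr M) λ² + s λ − det M, where s is the sum of the principal 2×2 minors.
tr M = 3 + 1 + 1 = 5.
s = (3·1 − 2²) + (3·1 − 0²) + (1·1 − (-2)²) = -1 + 3 + (-3) = -1.
det M (expand along row 1) = 3·(-3) − 2·2 + 0·(-4) = -13.
Characteristic polynomial: λ³ − 5λ² − λ + 13 = 0.
Substitute λ = y + (tr M)/3 = y + 1.666667 to remove the quadratic term: y³ + p·y + q = 0 with p = s − (tr M)²/3 = -9.333333 and q = −2(tr M)³/27 + (tr M)·s/3 − det M = 2.074074.
Three real roots ⇒ use the trigonometric (Viète) form: r = 2√(−p/3) = 3.527668, φ = arccos(3q/(p·r)) = arccos(-0.188982) = 1.760922 rad.
y_k = r·cos(φ/3 − 2πk/3) for k = 0, 1, 2 gives y = 2.937209, 0.223417, -3.160626.
λ_k = y_k + 1.666667 gives λ = 4.6039, 1.8901, -1.4940 (check: the sum is 5.0000 = tr M).

Eigenvalues sorted in increasing order: [-1.4940, 1.8901, 4.6039].


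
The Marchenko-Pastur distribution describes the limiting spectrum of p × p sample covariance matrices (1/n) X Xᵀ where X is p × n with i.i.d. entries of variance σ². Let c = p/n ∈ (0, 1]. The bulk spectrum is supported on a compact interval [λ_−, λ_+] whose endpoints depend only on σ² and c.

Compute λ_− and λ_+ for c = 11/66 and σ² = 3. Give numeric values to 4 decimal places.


c = 11/66 = 0.166667; √c = 0.408248.
λ_− = σ² (1 − √c)² = 3 · (1 − 0.408248)² = 3 · (0.591752)² = 1.050510.
λ_+ = σ² (1 + √c)² = 3 · (1 + 0.408248)² = 3 · (1.408248)² = 5.949490.

Rounded to 4 decimal places: λ_− ≈ 1.0505, λ_+ ≈ 5.9495.


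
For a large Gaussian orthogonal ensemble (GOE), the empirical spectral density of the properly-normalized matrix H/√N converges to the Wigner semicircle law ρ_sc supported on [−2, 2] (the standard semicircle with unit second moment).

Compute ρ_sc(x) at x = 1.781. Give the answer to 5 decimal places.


ρ_sc(x) = (1/(2π)) √(4 − x²). With x = 1.781:
  4 − x² = 4 − (1.781)² = 4 − 3.171961 = 0.828039.
  √(4 − x²) = 0.909966.
  1/(2π) = 0.159155.
  ρ_sc(1.781) = 0.159155 · 0.909966 = 0.144826.

Rounded to 5 decimal places: ρ_sc(1.781) ≈ 0.14483.


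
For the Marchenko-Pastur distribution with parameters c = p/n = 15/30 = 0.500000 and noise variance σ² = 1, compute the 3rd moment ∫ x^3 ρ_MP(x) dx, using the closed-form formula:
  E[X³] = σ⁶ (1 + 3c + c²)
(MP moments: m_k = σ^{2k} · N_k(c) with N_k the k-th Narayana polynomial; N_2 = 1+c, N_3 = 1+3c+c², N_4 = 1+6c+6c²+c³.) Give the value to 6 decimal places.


E[X³] = σ⁶ (1 + 3c + c²) (third MP moment). With σ² = 1 (so σ⁶ = 1) and c = 15/30 = 0.500000: E[X³] = 1 · (1 + 3·0.500000 + (0.500000)²) = 1 · 2.750000.

So E[X^3] = 2.750000.


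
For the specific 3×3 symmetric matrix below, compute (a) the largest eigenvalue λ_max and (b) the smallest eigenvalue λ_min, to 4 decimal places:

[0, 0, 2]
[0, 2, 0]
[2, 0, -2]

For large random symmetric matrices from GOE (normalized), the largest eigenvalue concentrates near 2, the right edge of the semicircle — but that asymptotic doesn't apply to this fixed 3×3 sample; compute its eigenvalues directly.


Since M is real symmetric, all three eigenvalues are real; they are the roots of det(λI − M) = λ³ − (tr M) λ² + s λ − det M, where s is the sum of the principal 2×2 minors.
tr M = 0 + 2 + (-2) = 0.
s = (0·2 − 0²) + (0·(-2) − 2²) + (2·(-2) − 0²) = 0 + (-4) + (-4) = -8.
det M (expand along row 1) = 0·(-4) − 0·0 + 2·(-4) = -8.
Characteristic polynomial: λ³ − 8λ + 8 = 0.
Substitute λ = y + (tr M)/3 = y + 0.000000 to remove the quadratic term: y³ + p·y + q = 0 with p = s − (tr M)²/3 = -8.000000 and q = −2(tr M)³/27 + (tr M)·s/3 − det M = 8.000000.
Three real roots ⇒ use the trigonometric (Viète) form: r = 2√(−p/3) = 3.265986, φ = arccos(3q/(p·r)) = arccos(-0.918559) = 2.735215 rad.
y_k = r·cos(φ/3 − 2πk/3) for k = 0, 1, 2 gives y = 2.000000, 1.236068, -3.236068.
λ_k = y_k + 0.000000 gives λ = 2.0000, 1.2361, -3.2361 (check: the sum is 0.0000 = tr M).

Hence λ_max = 2.0000 and λ_min = -3.2361.


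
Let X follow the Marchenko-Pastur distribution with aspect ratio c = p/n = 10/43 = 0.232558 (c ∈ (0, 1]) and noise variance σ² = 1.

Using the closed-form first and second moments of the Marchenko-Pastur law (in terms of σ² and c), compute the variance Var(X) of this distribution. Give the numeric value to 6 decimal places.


Recall the MP moments m_1 = E[X] = σ² and m_2 = E[X²] = σ⁴ (1 + c).
m_1 = E[X] = σ² = 1, so m_1² = 1.
m_2 = E[X²] = σ⁴ (1 + c) = 1 · (1 + 0.232558) = 1 · 1.232558 = 1.232558.
(Note m_2 − m_1² simplifies to c · σ⁴ = 0.232558 · 1.)

Var(X) = m_2 − m_1² = 1.232558 − 1 = 0.232558.


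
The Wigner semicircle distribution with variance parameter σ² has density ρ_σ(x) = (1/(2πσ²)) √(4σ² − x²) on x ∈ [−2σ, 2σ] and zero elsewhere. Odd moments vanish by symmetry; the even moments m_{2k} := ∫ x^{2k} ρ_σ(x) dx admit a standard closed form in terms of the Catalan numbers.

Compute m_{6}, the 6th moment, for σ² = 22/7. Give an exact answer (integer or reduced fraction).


By the scaled semicircle moment identity, m_{2k} = σ^{2k} · C_k with k = 3.
C_3 = (1/(k+1)) · C(2k, k) = (1/4) · C(6, 3) = (1/4) · 20 = 5.
σ^{2k} = (σ²)^k = (22/7)^3 = 10648/343.

Therefore m_{6} = σ^{6} · C_3 = (10648/343) · 5 = 53240/343.


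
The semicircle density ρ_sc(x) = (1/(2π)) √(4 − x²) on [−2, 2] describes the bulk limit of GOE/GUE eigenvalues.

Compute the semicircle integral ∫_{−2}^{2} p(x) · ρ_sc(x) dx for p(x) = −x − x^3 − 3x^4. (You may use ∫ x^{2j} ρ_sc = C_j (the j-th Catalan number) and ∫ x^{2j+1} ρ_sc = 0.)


Write p(x) = Σ a_i x^i, split into monomials and integrate each against ρ_sc separately.
Using ∫ x^{2j} ρ_sc = C_j = (1/(j+1)) C(2j, j) (Catalan numbers) and ∫ x^{2j+1} ρ_sc = 0 (odd monomials vanish by symmetry):
  i = 1 (odd): ∫ x^1 ρ_sc = 0 (vanishes)
  i = 3 (odd): ∫ x^3 ρ_sc = 0 (vanishes)
  i = 4 (even): a_4 · C_{2} = -3 · 2 = -6

Summing the contributions: ∫_{−2}^{2} p(x) ρ_sc(x) dx = -6.


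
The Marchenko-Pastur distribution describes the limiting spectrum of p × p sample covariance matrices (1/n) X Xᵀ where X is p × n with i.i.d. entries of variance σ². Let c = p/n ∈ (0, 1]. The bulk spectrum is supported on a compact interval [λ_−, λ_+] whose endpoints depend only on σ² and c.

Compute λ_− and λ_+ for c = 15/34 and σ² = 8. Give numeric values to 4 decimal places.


c = 15/34 = 0.441176; √c = 0.664211.
λ_− = σ² (1 − √c)² = 8 · (1 − 0.664211)² = 8 · (0.335789)² = 0.902033.
λ_+ = σ² (1 + √c)² = 8 · (1 + 0.664211)² = 8 · (1.664211)² = 22.156790.

Rounded to 4 decimal places: λ_− ≈ 0.9020, λ_+ ≈ 22.1568.


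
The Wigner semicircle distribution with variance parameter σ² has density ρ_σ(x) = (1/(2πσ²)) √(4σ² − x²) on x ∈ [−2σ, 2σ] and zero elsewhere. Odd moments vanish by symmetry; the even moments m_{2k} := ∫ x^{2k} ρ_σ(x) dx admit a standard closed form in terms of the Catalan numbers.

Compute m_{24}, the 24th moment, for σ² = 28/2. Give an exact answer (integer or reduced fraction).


By the scaled semicircle moment identity, m_{2k} = σ^{2k} · C_k with k = 12.
C_12 = (1/(k+1)) · C(2k, k) = (1/13) · C(24, 12) = (1/13) · 2704156 = 208012.
σ^{2k} = (σ²)^k = (28/2)^12 = 56693912375296.

Therefore m_{24} = σ^{24} · C_12 = 56693912375296 · 208012 = 11793014101010071552.


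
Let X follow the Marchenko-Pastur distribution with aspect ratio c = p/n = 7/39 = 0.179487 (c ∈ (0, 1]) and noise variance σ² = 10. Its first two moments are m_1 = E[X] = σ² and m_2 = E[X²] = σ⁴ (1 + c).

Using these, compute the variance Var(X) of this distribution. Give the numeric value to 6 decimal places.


m_1 = E[X] = σ² = 10, so m_1² = 100.
m_2 = E[X²] = σ⁴ (1 + c) = 100 · (1 + 0.179487) = 100 · 1.179487 = 117.948718.
(Note m_2 − m_1² simplifies to c · σ⁴ = 0.179487 · 100.)

Var(X) = m_2 − m_1² = 117.948718 − 100 = 17.948718.


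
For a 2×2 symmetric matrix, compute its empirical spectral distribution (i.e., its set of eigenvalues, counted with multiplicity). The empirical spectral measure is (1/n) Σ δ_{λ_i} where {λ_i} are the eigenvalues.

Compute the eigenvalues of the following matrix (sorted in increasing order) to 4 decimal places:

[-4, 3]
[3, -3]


Since M is real symmetric, both eigenvalues are real; they are the roots of det(λI − M) = λ² − (tr M) λ + det M.
tr M = -4 + (-3) = -7.
det M = (-4)·(-3) − 3² = 12 − 9 = 3.
Characteristic polynomial: λ² + 7λ + 3 = 0.
Discriminant Δ = (tr M)² − 4·det M = 49 − 12 = 37; √Δ = 6.082763.
λ = (tr M ± √Δ)/2 = (-7 ± 6.082763)/2, giving (tr M − √Δ)/2 = -6.5414 and (tr M + √Δ)/2 = -0.4586.

Eigenvalues sorted in increasing order: [-6.5414, -0.4586].


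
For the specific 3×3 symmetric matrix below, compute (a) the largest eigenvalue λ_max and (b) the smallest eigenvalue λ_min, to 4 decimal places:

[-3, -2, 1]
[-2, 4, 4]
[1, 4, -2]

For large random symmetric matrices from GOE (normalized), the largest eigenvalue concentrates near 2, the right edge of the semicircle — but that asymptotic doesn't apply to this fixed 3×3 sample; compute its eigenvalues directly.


Since M is real symmetric, all three eigenvalues are real; they are the roots of det(λI − M) = λ³ − (tr M) λ² + s λ − det M, where s is the sum of the principal 2×2 minors.
tr M = -3 + 4 + (-2) = -1.
s = ((-3)·4 − (-2)²) + ((-3)·(-2) − 1²) + (4·(-2) − 4²) = -16 + 5 + (-24) = -35.
det M (expand along row 1) = (-3)·(-24) − (-2)·0 + 1·(-12) = 60.
Characteristic polynomial: λ³ + λ² − 35λ − 60 = 0.
Substitute λ = y + (tr M)/3 = y − 0.333333 to remove the quadratic term: y³ + p·y + q = 0 with p = s − (tr M)²/3 = -35.333333 and q = −2(tr M)³/27 + (tr M)·s/3 − det M = -48.259259.
Three real roots ⇒ use the trigonometric (Viète) form: r = 2√(−p/3) = 6.863753, φ = arccos(3q/(p·r)) = arccos(0.596974) = 0.931072 rad.
y_k = r·cos(φ/3 − 2πk/3) for k = 0, 1, 2 gives y = 6.535834, -1.452569, -5.083265.
λ_k = y_k − 0.333333 gives λ = 6.2025, -1.7859, -5.4166 (check: the sum is -1.0000 = tr M).

Hence λ_max = 6.2025 and λ_min = -5.4166.


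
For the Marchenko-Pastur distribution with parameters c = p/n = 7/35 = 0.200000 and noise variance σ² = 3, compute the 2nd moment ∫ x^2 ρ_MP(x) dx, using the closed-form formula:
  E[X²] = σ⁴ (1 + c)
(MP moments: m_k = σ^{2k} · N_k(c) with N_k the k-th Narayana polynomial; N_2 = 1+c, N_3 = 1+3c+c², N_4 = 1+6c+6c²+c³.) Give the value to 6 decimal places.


E[X²] = σ⁴ (1 + c) (second MP moment). With σ² = 3 (so σ⁴ = 9) and c = 7/35 = 0.200000: E[X²] = 9 · (1 + 0.200000) = 9 · 1.200000.

So E[X^2] = 10.800000.


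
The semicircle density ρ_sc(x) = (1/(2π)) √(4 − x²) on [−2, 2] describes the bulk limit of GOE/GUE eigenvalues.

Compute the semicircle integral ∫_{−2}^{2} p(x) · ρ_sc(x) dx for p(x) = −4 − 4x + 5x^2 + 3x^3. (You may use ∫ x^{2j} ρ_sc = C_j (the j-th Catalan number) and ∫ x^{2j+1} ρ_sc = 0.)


Write p(x) = Σ a_i x^i, split into monomials and integrate each against ρ_sc separately.
Using ∫ x^{2j} ρ_sc = C_j = (1/(j+1)) C(2j, j) (Catalan numbers) and ∫ x^{2j+1} ρ_sc = 0 (odd monomials vanish by symmetry):
  i = 0 (even): a_0 · C_{0} = -4 · 1 = -4
  i = 1 (odd): ∫ x^1 ρ_sc = 0 (vanishes)
  i = 2 (even): a_2 · C_{1} = 5 · 1 = 5
  i = 3 (odd): ∫ x^3 ρ_sc = 0 (vanishes)

Summing the contributions: ∫_{−2}^{2} p(x) ρ_sc(x) dx = (-4) + 5 = 1.


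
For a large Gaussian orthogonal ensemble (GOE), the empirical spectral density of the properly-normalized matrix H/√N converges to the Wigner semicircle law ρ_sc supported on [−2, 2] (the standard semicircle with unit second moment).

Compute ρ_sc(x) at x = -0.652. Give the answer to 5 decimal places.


ρ_sc(x) = (1/(2π)) √(4 − x²). With x = -0.652:
  4 − x² = 4 − (-0.652)² = 4 − 0.425104 = 3.574896.
  √(4 − x²) = 1.890740.
  1/(2π) = 0.159155.
  ρ_sc(-0.652) = 0.159155 · 1.890740 = 0.300921.

Rounded to 5 decimal places: ρ_sc(-0.652) ≈ 0.30092.


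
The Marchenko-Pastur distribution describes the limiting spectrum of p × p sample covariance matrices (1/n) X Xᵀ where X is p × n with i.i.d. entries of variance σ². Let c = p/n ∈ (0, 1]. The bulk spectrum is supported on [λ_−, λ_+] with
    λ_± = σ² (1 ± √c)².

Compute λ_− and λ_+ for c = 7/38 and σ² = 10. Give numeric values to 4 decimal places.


c = 7/38 = 0.184211; √c = 0.429198.
λ_− = σ² (1 − √c)² = 10 · (1 − 0.429198)² = 10 · (0.570802)² = 3.258155.
λ_+ = σ² (1 + √c)² = 10 · (1 + 0.429198)² = 10 · (1.429198)² = 20.426056.

Rounded to 4 decimal places: λ_− ≈ 3.2582, λ_+ ≈ 20.4261.


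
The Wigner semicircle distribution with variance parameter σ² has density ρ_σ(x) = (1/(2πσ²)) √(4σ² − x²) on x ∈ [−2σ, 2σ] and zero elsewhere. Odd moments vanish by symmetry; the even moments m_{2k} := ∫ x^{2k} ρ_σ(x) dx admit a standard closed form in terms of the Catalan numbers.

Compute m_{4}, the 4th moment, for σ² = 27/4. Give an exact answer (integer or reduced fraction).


By the scaled semicircle moment identity, m_{2k} = σ^{2k} · C_k with k = 2.
C_2 = (1/(k+1)) · C(2k, k) = (1/3) · C(4, 2) = (1/3) · 6 = 2.
σ^{2k} = (σ²)^k = (27/4)^2 = 729/16.

Therefore m_{4} = σ^{4} · C_2 = (729/16) · 2 = 729/8.


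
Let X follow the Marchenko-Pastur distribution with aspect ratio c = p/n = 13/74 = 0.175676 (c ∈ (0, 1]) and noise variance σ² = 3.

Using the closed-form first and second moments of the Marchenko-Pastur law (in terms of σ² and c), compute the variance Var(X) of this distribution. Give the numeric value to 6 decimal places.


Recall the MP moments m_1 = E[X] = σ² and m_2 = E[X²] = σ⁴ (1 + c).
m_1 = E[X] = σ² = 3, so m_1² = 9.
m_2 = E[X²] = σ⁴ (1 + c) = 9 · (1 + 0.175676) = 9 · 1.175676 = 10.581081.
(Note m_2 − m_1² simplifies to c · σ⁴ = 0.175676 · 9.)

Var(X) = m_2 − m_1² = 10.581081 − 9 = 1.581081.


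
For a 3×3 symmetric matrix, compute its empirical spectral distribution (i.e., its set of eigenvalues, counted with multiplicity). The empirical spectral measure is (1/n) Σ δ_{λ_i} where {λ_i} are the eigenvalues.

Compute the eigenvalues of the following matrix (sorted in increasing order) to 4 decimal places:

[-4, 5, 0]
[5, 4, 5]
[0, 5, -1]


Since M is real symmetric, all three eigenvalues are real; they are the roots of det(λI − M) = λ³ − (tr M) λ² + s λ − det M, where s is the sum of the principal 2×2 minors.
tr M = -4 + 4 + (-1) = -1.
s = ((-4)·4 − 5²) + ((-4)·(-1) − 0²) + (4·(-1) − 5²) = -41 + 4 + (-29) = -66.
det M (expand along row 1) = (-4)·(-29) − 5·(-5) + 0·25 = 141.
Characteristic polynomial: λ³ + λ² − 66λ − 141 = 0.
Substitute λ = y + (tr M)/3 = y − 0.333333 to remove the quadratic term: y³ + p·y + q = 0 with p = s − (tr M)²/3 = -66.333333 and q = −2(tr M)³/27 + (tr M)·s/3 − det M = -118.925926.
Three real roots ⇒ use the trigonometric (Viète) form: r = 2√(−p/3) = 9.404491, φ = arccos(3q/(p·r)) = arccos(0.571914) = 0.961959 rad.
y_k = r·cos(φ/3 − 2πk/3) for k = 0, 1, 2 gives y = 8.925142, -1.895527, -7.029615.
λ_k = y_k − 0.333333 gives λ = 8.5918, -2.2289, -7.3629 (check: the sum is -1.0000 = tr M).

Eigenvalues sorted in increasing order: [-7.3629, -2.2289, 8.5918].


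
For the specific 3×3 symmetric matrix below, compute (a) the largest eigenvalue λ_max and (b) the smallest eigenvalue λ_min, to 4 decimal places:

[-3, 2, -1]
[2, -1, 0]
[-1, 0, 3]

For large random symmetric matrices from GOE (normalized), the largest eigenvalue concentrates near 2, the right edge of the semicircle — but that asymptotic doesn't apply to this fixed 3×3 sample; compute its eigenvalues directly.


Since M is real symmetric, all three eigenvalues are real; they are the roots of det(λI − M) = λ³ − (tr M) λ² + s λ − det M, where s is the sum of the principal 2×2 minors.
tr M = -3 + (-1) + 3 = -1.
s = ((-3)·(-1) − 2²) + ((-3)·3 − (-1)²) + ((-1)·3 − 0²) = -1 + (-10) + (-3) = -14.
det M (expand along row 1) = (-3)·(-3) − 2·6 + (-1)·(-1) = -2.
Characteristic polynomial: λ³ + λ² − 14λ + 2 = 0.
Substitute λ = y + (tr M)/3 = y − 0.333333 to remove the quadratic term: y³ + p·y + q = 0 with p = s − (tr M)²/3 = -14.333333 and q = −2(tr M)³/27 + (tr M)·s/3 − det M = 6.740741.
Three real roots ⇒ use the trigonometric (Viète) form: r = 2√(−p/3) = 4.371626, φ = arccos(3q/(p·r)) = arccos(-0.322730) = 1.899408 rad.
y_k = r·cos(φ/3 − 2πk/3) for k = 0, 1, 2 gives y = 3.524299, 0.477899, -4.002198.
λ_k = y_k − 0.333333 gives λ = 3.1910, 0.1446, -4.3355 (check: the sum is -1.0000 = tr M).

Hence λ_max = 3.1910 and λ_min = -4.3355.


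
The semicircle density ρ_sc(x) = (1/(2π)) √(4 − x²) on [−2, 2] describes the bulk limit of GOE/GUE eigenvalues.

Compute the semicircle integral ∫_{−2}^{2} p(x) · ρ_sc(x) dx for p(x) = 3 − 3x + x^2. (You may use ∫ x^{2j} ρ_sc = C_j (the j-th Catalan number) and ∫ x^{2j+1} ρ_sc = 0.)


Write p(x) = Σ a_i x^i, split into monomials and integrate each against ρ_sc separately.
Using ∫ x^{2j} ρ_sc = C_j = (1/(j+1)) C(2j, j) (Catalan numbers) and ∫ x^{2j+1} ρ_sc = 0 (odd monomials vanish by symmetry):
  i = 0 (even): a_0 · C_{0} = 3 · 1 = 3
  i = 1 (odd): ∫ x^1 ρ_sc = 0 (vanishes)
  i = 2 (even): a_2 · C_{1} = 1 · 1 = 1

Summing the contributions: ∫_{−2}^{2} p(x) ρ_sc(x) dx = 3 + 1 = 4.


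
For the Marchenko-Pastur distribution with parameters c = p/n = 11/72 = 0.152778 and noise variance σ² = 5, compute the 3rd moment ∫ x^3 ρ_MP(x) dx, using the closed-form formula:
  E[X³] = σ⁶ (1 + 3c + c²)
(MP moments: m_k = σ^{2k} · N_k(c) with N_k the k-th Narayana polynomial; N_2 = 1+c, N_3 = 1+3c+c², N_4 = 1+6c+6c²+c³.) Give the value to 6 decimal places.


E[X³] = σ⁶ (1 + 3c + c²) (third MP moment). With σ² = 5 (so σ⁶ = 125) and c = 11/72 = 0.152778: E[X³] = 125 · (1 + 3·0.152778 + (0.152778)²) = 125 · 1.481674.

So E[X^3] = 185.209298.


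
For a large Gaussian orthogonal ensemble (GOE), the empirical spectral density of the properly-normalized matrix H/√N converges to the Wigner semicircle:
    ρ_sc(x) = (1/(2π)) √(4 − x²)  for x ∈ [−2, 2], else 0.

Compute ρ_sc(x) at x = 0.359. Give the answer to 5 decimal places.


ρ_sc(x) = (1/(2π)) √(4 − x²). With x = 0.359:
  4 − x² = 4 − (0.359)² = 4 − 0.128881 = 3.871119.
  √(4 − x²) = 1.967516.
  1/(2π) = 0.159155.
  ρ_sc(0.359) = 0.159155 · 1.967516 = 0.313140.

Rounded to 5 decimal places: ρ_sc(0.359) ≈ 0.31314.


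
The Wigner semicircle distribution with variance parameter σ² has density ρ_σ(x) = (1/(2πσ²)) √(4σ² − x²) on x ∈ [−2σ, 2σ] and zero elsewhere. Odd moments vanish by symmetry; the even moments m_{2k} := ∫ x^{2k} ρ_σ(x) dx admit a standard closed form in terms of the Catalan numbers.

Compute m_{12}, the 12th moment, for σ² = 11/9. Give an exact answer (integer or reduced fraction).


By the scaled semicircle moment identity, m_{2k} = σ^{2k} · C_k with k = 6.
C_6 = (1/(k+1)) · C(2k, k) = (1/7) · C(12, 6) = (1/7) · 924 = 132.
σ^{2k} = (σ²)^k = (11/9)^6 = 1771561/531441.

Therefore m_{12} = σ^{12} · C_6 = (1771561/531441) · 132 = 77948684/177147.


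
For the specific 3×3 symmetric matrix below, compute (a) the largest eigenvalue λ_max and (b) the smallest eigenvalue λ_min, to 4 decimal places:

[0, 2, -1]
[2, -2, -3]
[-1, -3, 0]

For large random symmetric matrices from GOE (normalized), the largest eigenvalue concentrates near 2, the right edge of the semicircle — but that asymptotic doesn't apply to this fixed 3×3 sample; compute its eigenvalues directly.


Since M is real symmetric, all three eigenvalues are real; they are the roots of det(λI − M) = λ³ − (tr M) λ² + s λ − det M, where s is the sum of the principal 2×2 minors.
tr M = 0 + (-2) + 0 = -2.
s = (0·(-2) − 2²) + (0·0 − (-1)²) + ((-2)·0 − (-3)²) = -4 + (-1) + (-9) = -14.
det M (expand along row 1) = 0·(-9) − 2·(-3) + (-1)·(-8) = 14.
Characteristic polynomial: λ³ + 2λ² − 14λ − 14 = 0.
Substitute λ = y + (tr M)/3 = y − 0.666667 to remove the quadratic term: y³ + p·y + q = 0 with p = s − (tr M)²/3 = -15.333333 and q = −2(tr M)³/27 + (tr M)·s/3 − det M = -4.074074.
Three real roots ⇒ use the trigonometric (Viète) form: r = 2√(−p/3) = 4.521553, φ = arccos(3q/(p·r)) = arccos(0.176289) = 1.393581 rad.
y_k = r·cos(φ/3 − 2πk/3) for k = 0, 1, 2 gives y = 4.042421, -0.266941, -3.775480.
λ_k = y_k − 0.666667 gives λ = 3.3758, -0.9336, -4.4421 (check: the sum is -2.0000 = tr M).

Hence λ_max = 3.3758 and λ_min = -4.4421.


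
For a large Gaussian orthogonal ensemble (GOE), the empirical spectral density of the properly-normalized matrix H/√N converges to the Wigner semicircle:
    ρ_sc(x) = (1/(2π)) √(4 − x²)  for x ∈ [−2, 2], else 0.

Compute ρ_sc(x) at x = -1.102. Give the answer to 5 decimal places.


ρ_sc(x) = (1/(2π)) √(4 − x²). With x = -1.102:
  4 − x² = 4 − (-1.102)² = 4 − 1.214404 = 2.785596.
  √(4 − x²) = 1.669010.
  1/(2π) = 0.159155.
  ρ_sc(-1.102) = 0.159155 · 1.669010 = 0.265631.

Rounded to 5 decimal places: ρ_sc(-1.102) ≈ 0.26563.


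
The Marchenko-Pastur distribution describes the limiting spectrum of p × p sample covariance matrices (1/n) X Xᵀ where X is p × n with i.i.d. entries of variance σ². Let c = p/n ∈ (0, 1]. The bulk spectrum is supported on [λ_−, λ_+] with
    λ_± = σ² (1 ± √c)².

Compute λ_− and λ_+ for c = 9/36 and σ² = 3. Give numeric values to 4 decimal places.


c = 9/36 = 0.250000; √c = 0.500000.
λ_− = σ² (1 − √c)² = 3 · (1 − 0.500000)² = 3 · (0.500000)² = 0.750000.
λ_+ = σ² (1 + √c)² = 3 · (1 + 0.500000)² = 3 · (1.500000)² = 6.750000.

Rounded to 4 decimal places: λ_− ≈ 0.7500, λ_+ ≈ 6.7500.


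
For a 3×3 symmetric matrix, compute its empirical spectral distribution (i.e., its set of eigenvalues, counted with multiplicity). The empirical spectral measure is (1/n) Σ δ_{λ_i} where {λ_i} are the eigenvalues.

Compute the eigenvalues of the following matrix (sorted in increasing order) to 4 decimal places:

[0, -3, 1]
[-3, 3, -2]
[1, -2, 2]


Since M is real symmetric, all three eigenvalues are real; they are the roots of det(λI − M) = λ³ − (tr M) λ² + s λ − det M, where s is the sum of the principal 2×2 minors.
tr M = 0 + 3 + 2 = 5.
s = (0·3 − (-3)²) + (0·2 − 1²) + (3·2 − (-2)²) = -9 + (-1) + 2 = -8.
det M (expand along row 1) = 0·2 − (-3)·(-4) + 1·3 = -9.
Characteristic polynomial: λ³ − 5λ² − 8λ + 9 = 0.
Substitute λ = y + (tr M)/3 = y + 1.666667 to remove the quadratic term: y³ + p·y + q = 0 with p = s − (tr M)²/3 = -16.333333 and q = −2(tr M)³/27 + (tr M)·s/3 − det M = -13.592593.
Three real roots ⇒ use the trigonometric (Viète) form: r = 2√(−p/3) = 4.666667, φ = arccos(3q/(p·r)) = arccos(0.534985) = 1.006306 rad.
y_k = r·cos(φ/3 − 2πk/3) for k = 0, 1, 2 gives y = 4.406580, -0.872924, -3.533656.
λ_k = y_k + 1.666667 gives λ = 6.0732, 0.7937, -1.8670 (check: the sum is 5.0000 = tr M).

Eigenvalues sorted in increasing order: [-1.8670, 0.7937, 6.0732].


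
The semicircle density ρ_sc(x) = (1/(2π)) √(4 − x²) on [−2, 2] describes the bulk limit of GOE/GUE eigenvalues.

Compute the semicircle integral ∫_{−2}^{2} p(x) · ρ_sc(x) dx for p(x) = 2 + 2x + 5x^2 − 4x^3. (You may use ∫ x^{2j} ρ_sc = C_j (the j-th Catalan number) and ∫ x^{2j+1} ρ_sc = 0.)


Write p(x) = Σ a_i x^i, split into monomials and integrate each against ρ_sc separately.
Using ∫ x^{2j} ρ_sc = C_j = (1/(j+1)) C(2j, j) (Catalan numbers) and ∫ x^{2j+1} ρ_sc = 0 (odd monomials vanish by symmetry):
  i = 0 (even): a_0 · C_{0} = 2 · 1 = 2
  i = 1 (odd): ∫ x^1 ρ_sc = 0 (vanishes)
  i = 2 (even): a_2 · C_{1} = 5 · 1 = 5
  i = 3 (odd): ∫ x^3 ρ_sc = 0 (vanishes)

Summing the contributions: ∫_{−2}^{2} p(x) ρ_sc(x) dx = 2 + 5 = 7.


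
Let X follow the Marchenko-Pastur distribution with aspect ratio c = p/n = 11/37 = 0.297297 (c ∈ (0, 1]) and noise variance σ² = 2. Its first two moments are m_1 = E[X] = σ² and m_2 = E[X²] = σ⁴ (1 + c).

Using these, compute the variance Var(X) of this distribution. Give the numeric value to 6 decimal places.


m_1 = E[X] = σ² = 2, so m_1² = 4.
m_2 = E[X²] = σ⁴ (1 + c) = 4 · (1 + 0.297297) = 4 · 1.297297 = 5.189189.
(Note m_2 − m_1² simplifies to c · σ⁴ = 0.297297 · 4.)

Var(X) = m_2 − m_1² = 5.189189 − 4 = 1.189189.


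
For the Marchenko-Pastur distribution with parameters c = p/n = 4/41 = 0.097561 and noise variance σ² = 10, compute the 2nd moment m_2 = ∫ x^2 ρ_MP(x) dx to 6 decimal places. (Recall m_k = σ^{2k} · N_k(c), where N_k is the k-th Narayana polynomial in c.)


E[X²] = σ⁴ (1 + c) (second MP moment). With σ² = 10 (so σ⁴ = 100) and c = 4/41 = 0.097561: E[X²] = 100 · (1 + 0.097561) = 100 · 1.097561.

So E[X^2] = 109.756098.


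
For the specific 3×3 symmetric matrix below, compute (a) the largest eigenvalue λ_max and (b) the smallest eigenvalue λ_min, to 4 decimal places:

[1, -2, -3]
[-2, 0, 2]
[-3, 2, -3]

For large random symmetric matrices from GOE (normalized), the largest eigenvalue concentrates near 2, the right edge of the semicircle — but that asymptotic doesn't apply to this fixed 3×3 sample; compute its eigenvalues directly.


Since M is real symmetric, all three eigenvalues are real; they are the roots of det(λI − M) = λ³ − (tr M) λ² + s λ − det M, where s is the sum of the principal 2×2 minors.
tr M = 1 + 0 + (-3) = -2.
s = (1·0 − (-2)²) + (1·(-3) − (-3)²) + (0·(-3) − 2²) = -4 + (-12) + (-4) = -20.
det M (expand along row 1) = 1·(-4) − (-2)·12 + (-3)·(-4) = 32.
Characteristic polynomial: λ³ + 2λ² − 20λ − 32 = 0.
Substitute λ = y + (tr M)/3 = y − 0.666667 to remove the quadratic term: y³ + p·y + q = 0 with p = s − (tr M)²/3 = -21.333333 and q = −2(tr M)³/27 + (tr M)·s/3 − det M = -18.074074.
Three real roots ⇒ use the trigonometric (Viète) form: r = 2√(−p/3) = 5.333333, φ = arccos(3q/(p·r)) = arccos(0.476562) = 1.074056 rad.
y_k = r·cos(φ/3 − 2πk/3) for k = 0, 1, 2 gives y = 4.995163, -0.879064, -4.116098.
λ_k = y_k − 0.666667 gives λ = 4.3285, -1.5457, -4.7828 (check: the sum is -2.0000 = tr M).

Hence λ_max = 4.3285 and λ_min = -4.7828.


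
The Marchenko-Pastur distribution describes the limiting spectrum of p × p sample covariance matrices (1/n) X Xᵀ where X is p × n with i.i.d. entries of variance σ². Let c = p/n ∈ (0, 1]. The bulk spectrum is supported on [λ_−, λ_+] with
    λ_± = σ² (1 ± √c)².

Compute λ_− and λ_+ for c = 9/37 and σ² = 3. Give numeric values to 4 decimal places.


c = 9/37 = 0.243243; √c = 0.493197.
λ_− = σ² (1 − √c)² = 3 · (1 − 0.493197)² = 3 · (0.506803)² = 0.770548.
λ_+ = σ² (1 + √c)² = 3 · (1 + 0.493197)² = 3 · (1.493197)² = 6.688912.

Rounded to 4 decimal places: λ_− ≈ 0.7705, λ_+ ≈ 6.6889.


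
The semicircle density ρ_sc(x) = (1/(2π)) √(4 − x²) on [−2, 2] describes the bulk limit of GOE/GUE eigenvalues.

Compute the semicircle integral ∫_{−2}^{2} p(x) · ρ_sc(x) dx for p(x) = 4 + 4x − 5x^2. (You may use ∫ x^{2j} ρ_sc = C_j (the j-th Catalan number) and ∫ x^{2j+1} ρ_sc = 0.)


Write p(x) = Σ a_i x^i, split into monomials and integrate each against ρ_sc separately.
Using ∫ x^{2j} ρ_sc = C_j = (1/(j+1)) C(2j, j) (Catalan numbers) and ∫ x^{2j+1} ρ_sc = 0 (odd monomials vanish by symmetry):
  i = 0 (even): a_0 · C_{0} = 4 · 1 = 4
  i = 1 (odd): ∫ x^1 ρ_sc = 0 (vanishes)
  i = 2 (even): a_2 · C_{1} = -5 · 1 = -5

Summing the contributions: ∫_{−2}^{2} p(x) ρ_sc(x) dx = 4 + (-5) = -1.


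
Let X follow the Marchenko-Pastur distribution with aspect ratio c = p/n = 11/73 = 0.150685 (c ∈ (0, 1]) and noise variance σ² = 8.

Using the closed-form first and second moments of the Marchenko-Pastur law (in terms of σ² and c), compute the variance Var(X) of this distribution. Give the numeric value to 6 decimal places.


Recall the MP moments m_1 = E[X] = σ² and m_2 = E[X²] = σ⁴ (1 + c).
m_1 = E[X] = σ² = 8, so m_1² = 64.
m_2 = E[X²] = σ⁴ (1 + c) = 64 · (1 + 0.150685) = 64 · 1.150685 = 73.643836.
(Note m_2 − m_1² simplifies to c · σ⁴ = 0.150685 · 64.)

Var(X) = m_2 − m_1² = 73.643836 − 64 = 9.643836.


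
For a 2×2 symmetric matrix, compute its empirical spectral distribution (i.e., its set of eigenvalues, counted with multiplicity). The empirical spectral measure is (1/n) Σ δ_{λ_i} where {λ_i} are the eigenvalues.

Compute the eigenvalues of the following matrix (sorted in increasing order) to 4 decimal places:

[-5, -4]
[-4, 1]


Since M is real symmetric, both eigenvalues are real; they are the roots of det(λI − M) = λ² − (tr M) λ + det M.
tr M = -5 + 1 = -4.
det M = (-5)·1 − (-4)² = -5 − 16 = -21.
Characteristic polynomial: λ² + 4λ − 21 = 0.
Discriminant Δ = (tr M)² − 4·det M = 16 − (-84) = 100; √Δ = 10.000000.
λ = (tr M ± √Δ)/2 = (-4 ± 10.000000)/2, giving (tr M − √Δ)/2 = -7.0000 and (tr M + √Δ)/2 = 3.0000.

Eigenvalues sorted in increasing order: [-7.0000, 3.0000].


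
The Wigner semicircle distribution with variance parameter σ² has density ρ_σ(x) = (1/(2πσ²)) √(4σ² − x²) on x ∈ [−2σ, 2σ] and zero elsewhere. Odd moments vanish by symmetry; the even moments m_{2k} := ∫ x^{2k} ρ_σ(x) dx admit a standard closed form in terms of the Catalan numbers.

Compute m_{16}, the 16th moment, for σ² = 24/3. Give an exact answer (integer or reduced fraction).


By the scaled semicircle moment identity, m_{2k} = σ^{2k} · C_k with k = 8.
C_8 = (1/(k+1)) · C(2k, k) = (1/9) · C(16, 8) = (1/9) · 12870 = 1430.
σ^{2k} = (σ²)^k = (24/3)^8 = 16777216.

Therefore m_{16} = σ^{16} · C_8 = 16777216 · 1430 = 23991418880.


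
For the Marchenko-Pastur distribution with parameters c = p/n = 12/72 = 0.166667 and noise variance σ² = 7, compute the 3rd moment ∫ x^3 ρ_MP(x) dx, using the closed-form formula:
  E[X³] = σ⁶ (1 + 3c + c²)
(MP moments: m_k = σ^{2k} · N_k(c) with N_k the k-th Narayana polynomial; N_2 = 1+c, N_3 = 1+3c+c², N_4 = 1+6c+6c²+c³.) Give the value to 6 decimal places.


E[X³] = σ⁶ (1 + 3c + c²) (third MP moment). With σ² = 7 (so σ⁶ = 343) and c = 12/72 = 0.166667: E[X³] = 343 · (1 + 3·0.166667 + (0.166667)²) = 343 · 1.527778.

So E[X^3] = 524.027778.


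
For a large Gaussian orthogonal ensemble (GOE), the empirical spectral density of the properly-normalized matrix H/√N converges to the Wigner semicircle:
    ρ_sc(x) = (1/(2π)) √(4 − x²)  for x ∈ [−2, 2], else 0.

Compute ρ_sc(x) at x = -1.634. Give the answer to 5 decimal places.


ρ_sc(x) = (1/(2π)) √(4 − x²). With x = -1.634:
  4 − x² = 4 − (-1.634)² = 4 − 2.669956 = 1.330044.
  √(4 − x²) = 1.153275.
  1/(2π) = 0.159155.
  ρ_sc(-1.634) = 0.159155 · 1.153275 = 0.183549.

Rounded to 5 decimal places: ρ_sc(-1.634) ≈ 0.18355.


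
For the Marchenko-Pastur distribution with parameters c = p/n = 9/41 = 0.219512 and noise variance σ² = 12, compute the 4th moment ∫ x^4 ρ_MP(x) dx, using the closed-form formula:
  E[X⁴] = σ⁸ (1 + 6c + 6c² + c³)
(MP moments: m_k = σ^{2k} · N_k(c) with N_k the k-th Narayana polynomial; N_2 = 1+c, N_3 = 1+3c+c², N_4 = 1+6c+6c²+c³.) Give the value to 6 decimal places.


E[X⁴] = σ⁸ (1 + 6c + 6c² + c³) (fourth MP moment). With σ² = 12 (so σ⁸ = 20736) and c = 9/41 = 0.219512: E[X⁴] = 20736 · (1 + 6·0.219512 + 6·(0.219512)² + (0.219512)³) = 20736 · 2.616764.

So E[X^4] = 54261.220818.


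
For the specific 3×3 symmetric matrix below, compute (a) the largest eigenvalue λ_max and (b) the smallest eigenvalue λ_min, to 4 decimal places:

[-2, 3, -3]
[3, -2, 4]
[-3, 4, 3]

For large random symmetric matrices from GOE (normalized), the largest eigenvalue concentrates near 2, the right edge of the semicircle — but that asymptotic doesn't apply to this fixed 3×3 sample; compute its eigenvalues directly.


Since M is real symmetric, all three eigenvalues are real; they are the roots of det(λI − M) = λ³ − (tr M) λ² + s λ − det M, where s is the sum of the principal 2×2 minors.
tr M = -2 + (-2) + 3 = -1.
s = ((-2)·(-2) − 3²) + ((-2)·3 − (-3)²) + ((-2)·3 − 4²) = -5 + (-15) + (-22) = -42.
det M (expand along row 1) = (-2)·(-22) − 3·21 + (-3)·6 = -37.
Characteristic polynomial: λ³ + λ² − 42λ + 37 = 0.
Substitute λ = y + (tr M)/3 = y − 0.333333 to remove the quadratic term: y³ + p·y + q = 0 with p = s − (tr M)²/3 = -42.333333 and q = −2(tr M)³/27 + (tr M)·s/3 − det M = 51.074074.
Three real roots ⇒ use the trigonometric (Viète) form: r = 2√(−p/3) = 7.512952, φ = arccos(3q/(p·r)) = arccos(-0.481758) = 2.073456 rad.
y_k = r·cos(φ/3 − 2πk/3) for k = 0, 1, 2 gives y = 5.788821, 1.252937, -7.041758.
λ_k = y_k − 0.333333 gives λ = 5.4555, 0.9196, -7.3751 (check: the sum is -1.0000 = tr M).

Hence λ_max = 5.4555 and λ_min = -7.3751.


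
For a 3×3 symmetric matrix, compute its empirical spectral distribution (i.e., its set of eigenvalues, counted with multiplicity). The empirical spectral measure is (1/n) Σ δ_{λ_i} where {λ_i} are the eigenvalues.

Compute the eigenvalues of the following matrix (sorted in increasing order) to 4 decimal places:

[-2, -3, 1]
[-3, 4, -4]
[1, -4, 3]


Since M is real symmetric, all three eigenvalues are real; they are the roots of det(λI − M) = λ³ − (tr M) λ² + s λ − det M, where s is the sum of the principal 2×2 minors.
tr M = -2 + 4 + 3 = 5.
s = ((-2)·4 − (-3)²) + ((-2)·3 − 1²) + (4·3 − (-4)²) = -17 + (-7) + (-4) = -28.
det M (expand along row 1) = (-2)·(-4) − (-3)·(-5) + 1·8 = 1.
Characteristic polynomial: λ³ − 5λ² − 28λ − 1 = 0.
Substitute λ = y + (tr M)/3 = y + 1.666667 to remove the quadratic term: y³ + p·y + q = 0 with p = s − (tr M)²/3 = -36.333333 and q = −2(tr M)³/27 + (tr M)·s/3 − det M = -56.925926.
Three real roots ⇒ use the trigonometric (Viète) form: r = 2√(−p/3) = 6.960204, φ = arccos(3q/(p·r)) = arccos(0.675311) = 0.829409 rad.
y_k = r·cos(φ/3 − 2πk/3) for k = 0, 1, 2 gives y = 6.695891, -1.702613, -4.993277.
λ_k = y_k + 1.666667 gives λ = 8.3626, -0.0359, -3.3266 (check: the sum is 5.0000 = tr M).

Eigenvalues sorted in increasing order: [-3.3266, -0.0359, 8.3626].
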